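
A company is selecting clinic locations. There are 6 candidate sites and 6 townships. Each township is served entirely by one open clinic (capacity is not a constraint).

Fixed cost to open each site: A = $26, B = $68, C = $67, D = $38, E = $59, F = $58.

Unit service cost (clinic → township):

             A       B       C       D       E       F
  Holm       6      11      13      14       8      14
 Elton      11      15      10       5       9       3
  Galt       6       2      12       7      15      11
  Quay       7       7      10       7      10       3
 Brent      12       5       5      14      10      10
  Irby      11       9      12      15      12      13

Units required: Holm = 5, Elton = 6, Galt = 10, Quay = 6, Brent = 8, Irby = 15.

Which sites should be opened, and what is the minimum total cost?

Open B and F; minimum total cost 412.

For any fixed open set, each township goes to its cheapest open site; total = fixed + service.
{B, F}: Holm→B 11·5=55, Elton→F 3·6=18, Galt→B 2·10=20, Quay→F 3·6=18, Brent→B 5·8=40, Irby→B 9·15=135. Service 286; fixed 126; total 412.
{A, B, F}: Holm→A 6·5=30, Elton→F 3·6=18, Galt→B 2·10=20, Quay→F 3·6=18, Brent→B 5·8=40, Irby→B 9·15=135. Service 261; fixed 152; total 413.
{A, B}: Holm→A 6·5=30, Elton→A 11·6=66, Galt→B 2·10=20, Quay→A 7·6=42, Brent→B 5·8=40, Irby→B 9·15=135. Service 333; fixed 94; total 427.
{A, B, C, D, E, F}: Holm→A 6·5=30, Elton→F 3·6=18, Galt→B 2·10=20, Quay→F 3·6=18, Brent→B 5·8=40, Irby→B 9·15=135. Service 261; fixed 316; total 577.
No other subset beats 412.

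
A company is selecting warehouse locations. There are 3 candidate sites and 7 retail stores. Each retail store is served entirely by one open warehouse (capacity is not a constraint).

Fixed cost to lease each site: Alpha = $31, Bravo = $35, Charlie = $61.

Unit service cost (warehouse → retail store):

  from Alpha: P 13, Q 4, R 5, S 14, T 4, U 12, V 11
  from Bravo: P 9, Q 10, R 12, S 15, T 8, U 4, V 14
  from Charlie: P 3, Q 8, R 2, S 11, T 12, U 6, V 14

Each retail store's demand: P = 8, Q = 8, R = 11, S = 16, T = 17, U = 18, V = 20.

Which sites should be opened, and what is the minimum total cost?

For any fixed open set, each retail store goes to its cheapest open site; total = fixed + service.
{Alpha, Bravo, Charlie}: P→Charlie 3·8=24, Q→Alpha 4·8=32, R→Charlie 2·11=22, S→Charlie 11·16=176, T→Alpha 4·17=68, U→Bravo 4·18=72, V→Alpha 11·20=220. Service 614; fixed 127; total 741.
{Alpha, Charlie}: service 650 + fixed 92 = 742
{Alpha, Bravo}: service 743 + fixed 66 = 809
{Alpha}: P→Alpha 13·8=104, Q→Alpha 4·8=32, R→Alpha 5·11=55, S→Alpha 14·16=224, T→Alpha 4·17=68, U→Alpha 12·18=216, V→Alpha 11·20=220. Service 919; fixed 31; total 950.
(All 7 nonempty subsets were checked; Alpha, Bravo and Charlie is lowest.)

Open Alpha, Bravo and Charlie; minimum total cost 741.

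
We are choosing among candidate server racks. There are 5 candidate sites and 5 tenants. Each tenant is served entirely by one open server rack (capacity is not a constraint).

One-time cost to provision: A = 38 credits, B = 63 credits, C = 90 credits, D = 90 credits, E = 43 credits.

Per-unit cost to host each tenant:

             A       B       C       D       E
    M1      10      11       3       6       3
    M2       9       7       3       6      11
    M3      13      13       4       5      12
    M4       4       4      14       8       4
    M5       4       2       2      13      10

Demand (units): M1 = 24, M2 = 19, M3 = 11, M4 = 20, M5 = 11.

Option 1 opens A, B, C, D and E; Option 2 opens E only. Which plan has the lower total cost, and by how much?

Option 1: {A, B, C, D, E}: M1→C 3·24=72, M2→C 3·19=57, M3→C 4·11=44, M4→A 4·20=80, M5→B 2·11=22. Service 275; fixed 324; total 599.
Option 2: {E}: M1→E 3·24=72, M2→E 11·19=209, M3→E 12·11=132, M4→E 4·20=80, M5→E 10·11=110. Service 603; fixed 43; total 646.
Difference: |599 − 646| = 47.

Option 1 is cheaper by 47.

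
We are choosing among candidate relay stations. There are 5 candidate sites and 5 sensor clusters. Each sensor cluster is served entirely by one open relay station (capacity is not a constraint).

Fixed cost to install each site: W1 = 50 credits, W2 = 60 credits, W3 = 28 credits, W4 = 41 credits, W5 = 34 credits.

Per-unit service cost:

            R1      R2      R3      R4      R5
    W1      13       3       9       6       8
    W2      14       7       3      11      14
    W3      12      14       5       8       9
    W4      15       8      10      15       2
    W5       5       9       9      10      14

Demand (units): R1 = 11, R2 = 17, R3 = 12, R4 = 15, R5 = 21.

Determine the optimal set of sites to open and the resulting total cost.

Open W1, W3, W4 and W5; minimum total cost 451.

For any fixed open set, each sensor cluster goes to its cheapest open site; total = fixed + service.
{W1, W3, W4, W5}: R1→W5 5·11=55, R2→W1 3·17=51, R3→W3 5·12=60, R4→W1 6·15=90, R5→W4 2·21=42. Service 298; fixed 153; total 451.
{W1, W2, W4, W5}: R1→W5 5·11=55, R2→W1 3·17=51, R3→W2 3·12=36, R4→W1 6·15=90, R5→W4 2·21=42. Service 274; fixed 185; total 459.
{W1, W4, W5}: R1→W5 5·11=55, R2→W1 3·17=51, R3→W1 9·12=108, R4→W1 6·15=90, R5→W4 2·21=42. Service 346; fixed 125; total 471.
{W1, W2, W3, W4, W5}: service 274 + fixed 213 = 487
No other subset beats 451.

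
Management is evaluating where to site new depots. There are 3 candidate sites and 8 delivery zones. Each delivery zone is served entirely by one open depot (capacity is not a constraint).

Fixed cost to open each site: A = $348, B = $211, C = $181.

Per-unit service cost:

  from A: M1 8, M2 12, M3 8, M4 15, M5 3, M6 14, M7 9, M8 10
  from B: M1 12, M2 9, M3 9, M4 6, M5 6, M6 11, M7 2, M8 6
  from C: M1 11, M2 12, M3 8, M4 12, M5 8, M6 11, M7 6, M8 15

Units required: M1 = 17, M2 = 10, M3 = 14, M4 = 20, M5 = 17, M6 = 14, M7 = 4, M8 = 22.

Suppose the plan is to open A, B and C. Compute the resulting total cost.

Each delivery zone is assigned to its cheapest site among the open ones.
{A, B, C}: M1→A 8·17=136, M2→B 9·10=90, M3→A 8·14=112, M4→B 6·20=120, M5→A 3·17=51, M6→B 11·14=154, M7→B 2·4=8, M8→B 6·22=132. Service 803; fixed 740; total 1543.

Total cost: 1543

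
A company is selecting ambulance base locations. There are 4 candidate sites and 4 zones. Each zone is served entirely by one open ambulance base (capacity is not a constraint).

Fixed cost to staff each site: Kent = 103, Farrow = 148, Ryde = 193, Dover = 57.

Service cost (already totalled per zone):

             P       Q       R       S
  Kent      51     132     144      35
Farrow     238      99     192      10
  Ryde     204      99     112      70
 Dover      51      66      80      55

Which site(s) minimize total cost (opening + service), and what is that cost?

Open Dover only; minimum total cost 309.

For any fixed open set, each zone goes to its cheapest open site; total = fixed + service.
{Dover}: P→Dover 51, Q→Dover 66, R→Dover 80, S→Dover 55. Service 252; fixed 57; total 309.
{Kent, Dover}: P→Kent 51, Q→Dover 66, R→Dover 80, S→Kent 35. Service 232; fixed 160; total 392.
{Farrow, Dover}: service 207 + fixed 205 = 412
{Kent, Farrow, Ryde, Dover}: P→Kent 51, Q→Dover 66, R→Dover 80, S→Farrow 10. Service 207; fixed 501; total 708.
No other subset beats 309.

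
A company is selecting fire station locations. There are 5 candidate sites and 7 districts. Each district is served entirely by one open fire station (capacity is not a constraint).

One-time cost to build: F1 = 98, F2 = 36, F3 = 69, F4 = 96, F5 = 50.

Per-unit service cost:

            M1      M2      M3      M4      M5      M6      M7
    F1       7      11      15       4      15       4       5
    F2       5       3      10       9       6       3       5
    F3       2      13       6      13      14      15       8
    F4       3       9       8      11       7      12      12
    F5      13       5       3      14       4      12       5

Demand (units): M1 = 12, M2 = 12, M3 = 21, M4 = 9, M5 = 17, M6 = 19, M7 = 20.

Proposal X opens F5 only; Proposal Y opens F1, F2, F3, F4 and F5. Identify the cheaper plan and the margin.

Proposal Y is cheaper by 118.

Proposal X: {F5}: M1→F5 13·12=156, M2→F5 5·12=60, M3→F5 3·21=63, M4→F5 14·9=126, M5→F5 4·17=68, M6→F5 12·19=228, M7→F5 5·20=100. Service 801; fixed 50; total 851.
Proposal Y: {F1, F2, F3, F4, F5}: M1→F3 2·12=24, M2→F2 3·12=36, M3→F5 3·21=63, M4→F1 4·9=36, M5→F5 4·17=68, M6→F2 3·19=57, M7→F1 5·20=100. Service 384; fixed 349; total 733.
Difference: |851 − 733| = 118.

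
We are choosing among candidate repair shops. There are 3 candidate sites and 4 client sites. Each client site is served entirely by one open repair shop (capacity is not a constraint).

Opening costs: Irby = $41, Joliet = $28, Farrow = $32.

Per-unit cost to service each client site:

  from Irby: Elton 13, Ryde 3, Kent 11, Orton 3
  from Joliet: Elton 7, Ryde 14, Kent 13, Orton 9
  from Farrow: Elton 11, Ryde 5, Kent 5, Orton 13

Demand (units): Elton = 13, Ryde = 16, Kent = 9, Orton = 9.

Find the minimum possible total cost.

For any fixed open set, each client site goes to its cheapest open site; total = fixed + service.
{Irby, Joliet, Farrow}: Elton→Joliet 7·13=91, Ryde→Irby 3·16=48, Kent→Farrow 5·9=45, Orton→Irby 3·9=27. Service 211; fixed 101; total 312.
{Irby, Joliet}: service 265 + fixed 69 = 334
{Irby, Farrow}: Elton→Farrow 11·13=143, Ryde→Irby 3·16=48, Kent→Farrow 5·9=45, Orton→Irby 3·9=27. Service 263; fixed 73; total 336.
{Joliet}: service 513 + fixed 28 = 541
(All 7 nonempty subsets were checked; Irby, Joliet and Farrow is lowest.)

Minimum total cost: 312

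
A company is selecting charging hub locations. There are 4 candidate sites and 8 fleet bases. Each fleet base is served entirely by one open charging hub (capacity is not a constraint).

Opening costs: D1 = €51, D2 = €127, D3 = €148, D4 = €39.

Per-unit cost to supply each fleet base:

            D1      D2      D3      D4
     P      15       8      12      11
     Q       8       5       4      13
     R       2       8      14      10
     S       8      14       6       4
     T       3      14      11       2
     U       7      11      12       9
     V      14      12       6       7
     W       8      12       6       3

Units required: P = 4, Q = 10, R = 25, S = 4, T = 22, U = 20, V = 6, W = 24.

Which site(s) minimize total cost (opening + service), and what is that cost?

Open D1 and D4; minimum total cost 578.

For any fixed open set, each fleet base goes to its cheapest open site; total = fixed + service.
{D1, D4}: P→D4 11·4=44, Q→D1 8·10=80, R→D1 2·25=50, S→D4 4·4=16, T→D4 2·22=44, U→D1 7·20=140, V→D4 7·6=42, W→D4 3·24=72. Service 488; fixed 90; total 578.
{D1, D2, D4}: P→D2 8·4=32, Q→D2 5·10=50, R→D1 2·25=50, S→D4 4·4=16, T→D4 2·22=44, U→D1 7·20=140, V→D4 7·6=42, W→D4 3·24=72. Service 446; fixed 217; total 663.
{D1, D3, D4}: service 442 + fixed 238 = 680
{D1, D2, D3, D4}: service 430 + fixed 365 = 795
No other subset beats 578.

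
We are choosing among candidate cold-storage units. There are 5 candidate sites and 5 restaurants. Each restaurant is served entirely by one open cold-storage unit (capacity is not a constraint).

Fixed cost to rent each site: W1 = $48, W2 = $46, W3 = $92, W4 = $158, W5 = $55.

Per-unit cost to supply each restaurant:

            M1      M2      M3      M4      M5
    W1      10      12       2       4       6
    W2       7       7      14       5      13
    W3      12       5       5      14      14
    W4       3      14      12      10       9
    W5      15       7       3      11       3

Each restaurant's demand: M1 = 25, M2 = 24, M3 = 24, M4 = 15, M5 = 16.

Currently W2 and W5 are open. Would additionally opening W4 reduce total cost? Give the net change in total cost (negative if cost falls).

Current service cost with {W2, W5}: 538.
Adding W4: each restaurant re-picks its cheapest; new service cost 438, saving 100.
Extra fixed cost: 158. Net change = 158 − 100 = 58.
(Totals: 639 → 697.)

No — net change +58 (cost rises by 58).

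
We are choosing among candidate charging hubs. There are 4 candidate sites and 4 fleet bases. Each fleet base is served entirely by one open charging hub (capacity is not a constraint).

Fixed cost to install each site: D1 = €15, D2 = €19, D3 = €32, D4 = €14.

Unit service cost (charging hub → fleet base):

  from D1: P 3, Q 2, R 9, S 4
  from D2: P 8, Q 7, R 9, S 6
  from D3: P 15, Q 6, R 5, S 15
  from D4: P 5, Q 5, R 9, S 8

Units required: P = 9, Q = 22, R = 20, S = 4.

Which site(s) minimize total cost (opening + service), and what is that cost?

For any fixed open set, each fleet base goes to its cheapest open site; total = fixed + service.
{D1, D3}: P→D1 3·9=27, Q→D1 2·22=44, R→D3 5·20=100, S→D1 4·4=16. Service 187; fixed 47; total 234.
{D1, D3, D4}: service 187 + fixed 61 = 248
{D1, D2, D3}: service 187 + fixed 66 = 253
{D1, D2, D3, D4}: service 187 + fixed 80 = 267
(All 15 nonempty subsets were checked; D1 and D3 is lowest.)

Open D1 and D3; minimum total cost 234.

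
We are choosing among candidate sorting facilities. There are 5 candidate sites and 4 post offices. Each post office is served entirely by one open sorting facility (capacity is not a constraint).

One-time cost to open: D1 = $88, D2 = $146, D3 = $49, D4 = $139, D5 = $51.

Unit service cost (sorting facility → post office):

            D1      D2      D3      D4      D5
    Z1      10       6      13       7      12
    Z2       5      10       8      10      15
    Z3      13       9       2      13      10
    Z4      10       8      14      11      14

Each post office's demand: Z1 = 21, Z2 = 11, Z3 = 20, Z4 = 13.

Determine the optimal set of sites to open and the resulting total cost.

Open D2 and D3; minimum total cost 553.

For any fixed open set, each post office goes to its cheapest open site; total = fixed + service.
{D2, D3}: Z1→D2 6·21=126, Z2→D3 8·11=88, Z3→D3 2·20=40, Z4→D2 8·13=104. Service 358; fixed 195; total 553.
{D1, D3}: Z1→D1 10·21=210, Z2→D1 5·11=55, Z3→D3 2·20=40, Z4→D1 10·13=130. Service 435; fixed 137; total 572.
{D2, D3, D5}: Z1→D2 6·21=126, Z2→D3 8·11=88, Z3→D3 2·20=40, Z4→D2 8·13=104. Service 358; fixed 246; total 604.
{D1, D2, D3, D4, D5}: service 325 + fixed 473 = 798
No other subset beats 553.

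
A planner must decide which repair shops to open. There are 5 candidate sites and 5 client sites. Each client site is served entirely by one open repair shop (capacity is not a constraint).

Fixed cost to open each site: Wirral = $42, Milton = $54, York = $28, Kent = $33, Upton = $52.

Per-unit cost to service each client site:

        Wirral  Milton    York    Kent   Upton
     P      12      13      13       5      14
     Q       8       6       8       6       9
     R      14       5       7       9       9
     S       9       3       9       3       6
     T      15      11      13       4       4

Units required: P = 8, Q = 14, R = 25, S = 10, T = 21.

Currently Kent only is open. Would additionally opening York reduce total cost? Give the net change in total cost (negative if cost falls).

Current service cost with {Kent}: 463.
Adding York: each client site re-picks its cheapest; new service cost 413, saving 50.
Extra fixed cost: 28. Net change = 28 − 50 = -22.
(Totals: 496 → 474.)

Yes — net change −22 (cost falls by 22).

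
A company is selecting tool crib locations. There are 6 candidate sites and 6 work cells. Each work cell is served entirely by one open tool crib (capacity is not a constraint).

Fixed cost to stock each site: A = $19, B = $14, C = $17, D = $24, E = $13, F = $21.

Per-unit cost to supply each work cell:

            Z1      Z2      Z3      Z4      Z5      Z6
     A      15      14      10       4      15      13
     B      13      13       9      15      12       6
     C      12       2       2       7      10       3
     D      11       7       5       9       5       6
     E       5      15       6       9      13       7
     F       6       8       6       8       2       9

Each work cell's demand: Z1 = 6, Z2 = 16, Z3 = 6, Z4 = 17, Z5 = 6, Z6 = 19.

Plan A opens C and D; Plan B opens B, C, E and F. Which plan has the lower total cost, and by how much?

Plan B is cheaper by 30.

Plan A: {C, D}: Z1→D 11·6=66, Z2→C 2·16=32, Z3→C 2·6=12, Z4→C 7·17=119, Z5→D 5·6=30, Z6→C 3·19=57. Service 316; fixed 41; total 357.
Plan B: {B, C, E, F}: Z1→E 5·6=30, Z2→C 2·16=32, Z3→C 2·6=12, Z4→C 7·17=119, Z5→F 2·6=12, Z6→C 3·19=57. Service 262; fixed 65; total 327.
Difference: |357 − 327| = 30.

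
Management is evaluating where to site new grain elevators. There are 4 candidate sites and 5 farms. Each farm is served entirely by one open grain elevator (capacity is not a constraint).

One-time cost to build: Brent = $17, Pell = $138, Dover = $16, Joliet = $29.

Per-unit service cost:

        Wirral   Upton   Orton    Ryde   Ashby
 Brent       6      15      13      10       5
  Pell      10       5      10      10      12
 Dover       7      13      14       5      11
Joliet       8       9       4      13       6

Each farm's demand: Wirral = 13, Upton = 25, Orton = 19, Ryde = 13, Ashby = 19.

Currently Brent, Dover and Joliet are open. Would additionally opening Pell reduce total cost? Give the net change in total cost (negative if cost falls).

No — net change +38 (cost rises by 38).

Current service cost with {Brent, Dover, Joliet}: 539.
Adding Pell: each farm re-picks its cheapest; new service cost 439, saving 100.
Extra fixed cost: 138. Net change = 138 − 100 = 38.
(Totals: 601 → 639.)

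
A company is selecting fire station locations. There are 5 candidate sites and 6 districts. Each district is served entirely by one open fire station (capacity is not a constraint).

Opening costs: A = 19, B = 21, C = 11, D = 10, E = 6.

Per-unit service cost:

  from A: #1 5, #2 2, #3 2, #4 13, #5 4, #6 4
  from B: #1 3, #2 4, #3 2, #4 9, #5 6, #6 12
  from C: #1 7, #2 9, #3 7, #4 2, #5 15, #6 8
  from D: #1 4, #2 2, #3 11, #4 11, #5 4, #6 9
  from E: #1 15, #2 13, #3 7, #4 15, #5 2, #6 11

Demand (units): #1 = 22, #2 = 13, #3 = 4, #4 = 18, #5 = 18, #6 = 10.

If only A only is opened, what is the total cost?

Each district is assigned to its cheapest site among the open ones.
{A}: #1→A 5·22=110, #2→A 2·13=26, #3→A 2·4=8, #4→A 13·18=234, #5→A 4·18=72, #6→A 4·10=40. Service 490; fixed 19; total 509.

Total cost: 509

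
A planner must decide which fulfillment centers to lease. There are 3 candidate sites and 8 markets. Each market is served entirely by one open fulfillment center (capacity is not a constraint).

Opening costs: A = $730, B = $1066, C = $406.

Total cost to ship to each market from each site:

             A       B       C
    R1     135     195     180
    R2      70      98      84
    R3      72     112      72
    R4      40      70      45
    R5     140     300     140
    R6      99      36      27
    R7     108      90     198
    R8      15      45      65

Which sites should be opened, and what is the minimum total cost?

For any fixed open set, each market goes to its cheapest open site; total = fixed + service.
{C}: R1→C 180, R2→C 84, R3→C 72, R4→C 45, R5→C 140, R6→C 27, R7→C 198, R8→C 65. Service 811; fixed 406; total 1217.
{A}: service 679 + fixed 730 = 1409
{A, C}: service 607 + fixed 1136 = 1743
{A, B, C}: R1→A 135, R2→A 70, R3→A 72, R4→A 40, R5→A 140, R6→C 27, R7→B 90, R8→A 15. Service 589; fixed 2202; total 2791.
(All 7 nonempty subsets were checked; C only is lowest.)

Open C only; minimum total cost 1217.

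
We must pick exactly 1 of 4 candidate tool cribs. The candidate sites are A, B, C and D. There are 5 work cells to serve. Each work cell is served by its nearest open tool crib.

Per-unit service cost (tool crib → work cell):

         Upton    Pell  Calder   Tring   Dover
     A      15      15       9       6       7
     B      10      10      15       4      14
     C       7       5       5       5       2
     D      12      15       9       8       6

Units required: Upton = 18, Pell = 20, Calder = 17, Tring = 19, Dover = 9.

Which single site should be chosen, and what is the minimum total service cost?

With exactly 1 open, each work cell uses its cheapest among the chosen.
{C}: Upton→C 7·18=126, Pell→C 5·20=100, Calder→C 5·17=85, Tring→C 5·19=95, Dover→C 2·9=18. Service cost 424.
{B}: service cost 837
{D}: service cost 875
Among all 4 size-1 choices, {C} is lowest.

Choose C only; total service cost 424.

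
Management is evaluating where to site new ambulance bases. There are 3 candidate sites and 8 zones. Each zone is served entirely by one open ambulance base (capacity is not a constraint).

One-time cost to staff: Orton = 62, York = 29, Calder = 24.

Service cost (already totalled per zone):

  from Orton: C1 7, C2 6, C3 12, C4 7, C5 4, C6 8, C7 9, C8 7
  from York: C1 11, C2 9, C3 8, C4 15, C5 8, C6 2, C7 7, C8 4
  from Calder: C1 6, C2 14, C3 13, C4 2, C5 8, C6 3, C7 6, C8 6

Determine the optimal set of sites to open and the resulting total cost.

Open Calder only; minimum total cost 82.

For any fixed open set, each zone goes to its cheapest open site; total = fixed + service.
{Calder}: C1→Calder 6, C2→Calder 14, C3→Calder 13, C4→Calder 2, C5→Calder 8, C6→Calder 3, C7→Calder 6, C8→Calder 6. Service 58; fixed 24; total 82.
{York}: service 64 + fixed 29 = 93
{York, Calder}: service 45 + fixed 53 = 98
{Orton, York, Calder}: service 38 + fixed 115 = 153
No other subset beats 82.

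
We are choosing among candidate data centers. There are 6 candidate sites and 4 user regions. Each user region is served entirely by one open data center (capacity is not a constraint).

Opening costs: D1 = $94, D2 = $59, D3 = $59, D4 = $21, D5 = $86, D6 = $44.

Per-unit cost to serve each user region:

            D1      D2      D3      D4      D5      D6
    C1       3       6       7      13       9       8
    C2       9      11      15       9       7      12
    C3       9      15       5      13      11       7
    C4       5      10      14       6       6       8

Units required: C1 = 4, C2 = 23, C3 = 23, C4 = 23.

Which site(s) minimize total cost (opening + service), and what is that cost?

Open D3 and D4; minimum total cost 568.

For any fixed open set, each user region goes to its cheapest open site; total = fixed + service.
{D3, D4}: C1→D3 7·4=28, C2→D4 9·23=207, C3→D3 5·23=115, C4→D4 6·23=138. Service 488; fixed 80; total 568.
{D3, D5}: service 442 + fixed 145 = 587
{D1, D3}: service 449 + fixed 153 = 602
{D1, D2, D3, D4, D5, D6}: C1→D1 3·4=12, C2→D5 7·23=161, C3→D3 5·23=115, C4→D1 5·23=115. Service 403; fixed 363; total 766.
No other subset beats 568.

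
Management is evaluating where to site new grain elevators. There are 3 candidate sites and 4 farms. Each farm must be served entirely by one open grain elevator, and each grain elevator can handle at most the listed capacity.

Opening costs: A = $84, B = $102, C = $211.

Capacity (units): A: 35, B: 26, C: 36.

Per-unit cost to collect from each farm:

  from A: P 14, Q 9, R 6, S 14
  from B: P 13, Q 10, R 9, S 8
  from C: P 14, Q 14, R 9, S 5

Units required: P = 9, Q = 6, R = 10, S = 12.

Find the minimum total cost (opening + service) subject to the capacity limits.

Open {A, B}: P→B 13·9=117, Q→A 9·6=54, R→A 6·10=60, S→B 8·12=96.
Loads: A carries 16/35, B carries 21/26. Service 327; fixed 186; total 513.
Next best feasible plan costs 522.

Minimum total cost: 513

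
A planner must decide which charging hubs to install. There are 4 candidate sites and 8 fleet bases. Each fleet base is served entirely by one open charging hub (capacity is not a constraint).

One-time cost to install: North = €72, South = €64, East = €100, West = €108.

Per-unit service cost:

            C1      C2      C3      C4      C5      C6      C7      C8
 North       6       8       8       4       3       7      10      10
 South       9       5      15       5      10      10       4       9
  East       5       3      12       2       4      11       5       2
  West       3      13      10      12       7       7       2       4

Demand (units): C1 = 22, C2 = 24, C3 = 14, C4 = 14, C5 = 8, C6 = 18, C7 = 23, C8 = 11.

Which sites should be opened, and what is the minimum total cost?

For any fixed open set, each fleet base goes to its cheapest open site; total = fixed + service.
{East, West}: C1→West 3·22=66, C2→East 3·24=72, C3→West 10·14=140, C4→East 2·14=28, C5→East 4·8=32, C6→West 7·18=126, C7→West 2·23=46, C8→East 2·11=22. Service 532; fixed 208; total 740.
{North, East, West}: service 496 + fixed 280 = 776
{North, East}: service 609 + fixed 172 = 781
{North, South, East, West}: service 496 + fixed 344 = 840
No other subset beats 740.

Open East and West; minimum total cost 740.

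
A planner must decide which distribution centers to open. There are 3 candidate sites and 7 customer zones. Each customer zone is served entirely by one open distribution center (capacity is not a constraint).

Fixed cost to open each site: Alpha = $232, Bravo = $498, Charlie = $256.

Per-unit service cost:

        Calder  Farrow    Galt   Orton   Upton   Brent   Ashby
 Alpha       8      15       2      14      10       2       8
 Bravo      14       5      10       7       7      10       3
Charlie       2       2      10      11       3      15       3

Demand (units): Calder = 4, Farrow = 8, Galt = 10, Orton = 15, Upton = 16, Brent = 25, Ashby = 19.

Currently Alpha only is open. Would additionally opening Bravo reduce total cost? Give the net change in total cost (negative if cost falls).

Current service cost with {Alpha}: 744.
Adding Bravo: each customer zone re-picks its cheapest; new service cost 416, saving 328.
Extra fixed cost: 498. Net change = 498 − 328 = 170.
(Totals: 976 → 1146.)

No — net change +170 (cost rises by 170).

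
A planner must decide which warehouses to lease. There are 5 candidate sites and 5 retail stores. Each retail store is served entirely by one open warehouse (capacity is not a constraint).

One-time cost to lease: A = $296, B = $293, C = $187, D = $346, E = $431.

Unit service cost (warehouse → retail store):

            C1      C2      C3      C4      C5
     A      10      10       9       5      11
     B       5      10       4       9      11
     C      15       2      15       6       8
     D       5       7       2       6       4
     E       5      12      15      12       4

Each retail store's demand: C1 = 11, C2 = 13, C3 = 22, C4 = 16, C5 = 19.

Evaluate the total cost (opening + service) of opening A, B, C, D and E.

Total cost: 1834

Each retail store is assigned to its cheapest site among the open ones.
{A, B, C, D, E}: C1→B 5·11=55, C2→C 2·13=26, C3→D 2·22=44, C4→A 5·16=80, C5→D 4·19=76. Service 281; fixed 1553; total 1834.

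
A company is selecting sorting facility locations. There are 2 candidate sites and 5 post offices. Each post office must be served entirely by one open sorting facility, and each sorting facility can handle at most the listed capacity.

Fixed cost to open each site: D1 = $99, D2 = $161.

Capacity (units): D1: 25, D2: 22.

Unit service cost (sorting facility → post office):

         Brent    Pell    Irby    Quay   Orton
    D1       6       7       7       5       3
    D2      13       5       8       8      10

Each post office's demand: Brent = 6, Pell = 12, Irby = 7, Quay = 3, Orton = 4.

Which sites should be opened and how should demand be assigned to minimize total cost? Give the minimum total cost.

Open {D1, D2}: Brent→D1 6·6=36, Pell→D2 5·12=60, Irby→D1 7·7=49, Quay→D1 5·3=15, Orton→D1 3·4=12.
Loads: D1 carries 20/25, D2 carries 12/22. Service 172; fixed 260; total 432.
Next best feasible plan costs 439.

Minimum total cost: 432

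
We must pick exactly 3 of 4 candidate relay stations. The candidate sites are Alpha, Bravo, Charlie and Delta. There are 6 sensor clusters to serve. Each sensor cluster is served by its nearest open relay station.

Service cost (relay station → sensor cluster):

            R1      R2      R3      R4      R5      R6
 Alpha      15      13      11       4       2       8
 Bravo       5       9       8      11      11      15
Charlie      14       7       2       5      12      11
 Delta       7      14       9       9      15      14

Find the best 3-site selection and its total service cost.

Choose Alpha, Bravo and Charlie; total service cost 28.

With exactly 3 open, each sensor cluster uses its cheapest among the chosen.
{Alpha, Bravo, Charlie}: R1→Bravo 5, R2→Charlie 7, R3→Charlie 2, R4→Alpha 4, R5→Alpha 2, R6→Alpha 8. Service cost 28.
{Alpha, Charlie, Delta}: service cost 30
{Alpha, Bravo, Delta}: service cost 36
Among all 4 size-3 choices, {Alpha, Bravo, Charlie} is lowest.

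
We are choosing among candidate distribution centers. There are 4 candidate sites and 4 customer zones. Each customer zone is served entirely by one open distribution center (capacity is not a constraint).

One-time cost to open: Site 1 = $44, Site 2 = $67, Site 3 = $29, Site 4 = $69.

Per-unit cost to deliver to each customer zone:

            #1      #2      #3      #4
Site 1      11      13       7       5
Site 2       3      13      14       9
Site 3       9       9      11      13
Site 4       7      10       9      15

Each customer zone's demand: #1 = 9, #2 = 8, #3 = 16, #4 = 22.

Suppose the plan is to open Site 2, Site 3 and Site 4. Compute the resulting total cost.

Total cost: 606

Each customer zone is assigned to its cheapest site among the open ones.
{Site 2, Site 3, Site 4}: #1→Site 2 3·9=27, #2→Site 3 9·8=72, #3→Site 4 9·16=144, #4→Site 2 9·22=198. Service 441; fixed 165; total 606.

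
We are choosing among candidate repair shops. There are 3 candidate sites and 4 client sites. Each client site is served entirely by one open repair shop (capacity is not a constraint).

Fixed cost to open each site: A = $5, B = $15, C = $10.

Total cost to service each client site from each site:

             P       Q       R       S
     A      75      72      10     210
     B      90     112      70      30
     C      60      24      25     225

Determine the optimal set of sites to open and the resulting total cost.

Open A, B and C; minimum total cost 154.

For any fixed open set, each client site goes to its cheapest open site; total = fixed + service.
{A, B, C}: P→C 60, Q→C 24, R→A 10, S→B 30. Service 124; fixed 30; total 154.
{B, C}: service 139 + fixed 25 = 164
{A, B}: P→A 75, Q→A 72, R→A 10, S→B 30. Service 187; fixed 20; total 207.
{A}: P→A 75, Q→A 72, R→A 10, S→A 210. Service 367; fixed 5; total 372.
(All 7 nonempty subsets were checked; A, B and C is lowest.)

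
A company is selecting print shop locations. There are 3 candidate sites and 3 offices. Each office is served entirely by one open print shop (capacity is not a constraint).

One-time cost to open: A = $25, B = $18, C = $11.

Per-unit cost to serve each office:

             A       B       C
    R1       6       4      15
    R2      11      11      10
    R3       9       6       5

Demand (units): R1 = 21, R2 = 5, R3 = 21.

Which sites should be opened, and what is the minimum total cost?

For any fixed open set, each office goes to its cheapest open site; total = fixed + service.
{B, C}: R1→B 4·21=84, R2→C 10·5=50, R3→C 5·21=105. Service 239; fixed 29; total 268.
{B}: service 265 + fixed 18 = 283
{A, B, C}: R1→B 4·21=84, R2→C 10·5=50, R3→C 5·21=105. Service 239; fixed 54; total 293.
{C}: service 470 + fixed 11 = 481
(All 7 nonempty subsets were checked; B and C is lowest.)

Open B and C; minimum total cost 268.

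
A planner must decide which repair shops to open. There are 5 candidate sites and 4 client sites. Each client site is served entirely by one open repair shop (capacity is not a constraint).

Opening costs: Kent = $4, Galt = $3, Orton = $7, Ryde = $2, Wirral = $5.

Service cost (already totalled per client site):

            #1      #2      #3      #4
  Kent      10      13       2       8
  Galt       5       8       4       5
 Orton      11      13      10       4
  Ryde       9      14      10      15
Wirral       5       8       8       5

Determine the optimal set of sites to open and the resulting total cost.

For any fixed open set, each client site goes to its cheapest open site; total = fixed + service.
{Galt}: #1→Galt 5, #2→Galt 8, #3→Galt 4, #4→Galt 5. Service 22; fixed 3; total 25.
{Kent, Galt}: #1→Galt 5, #2→Galt 8, #3→Kent 2, #4→Galt 5. Service 20; fixed 7; total 27.
{Galt, Ryde}: #1→Galt 5, #2→Galt 8, #3→Galt 4, #4→Galt 5. Service 22; fixed 5; total 27.
{Kent, Galt, Orton, Ryde, Wirral}: service 19 + fixed 21 = 40
No other subset beats 25.

Open Galt only; minimum total cost 25.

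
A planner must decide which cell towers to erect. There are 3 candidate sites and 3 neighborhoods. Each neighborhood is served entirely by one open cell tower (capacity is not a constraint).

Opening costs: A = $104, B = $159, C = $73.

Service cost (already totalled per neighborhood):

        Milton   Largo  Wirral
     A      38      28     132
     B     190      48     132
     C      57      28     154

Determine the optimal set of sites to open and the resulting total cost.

For any fixed open set, each neighborhood goes to its cheapest open site; total = fixed + service.
{A}: Milton→A 38, Largo→A 28, Wirral→A 132. Service 198; fixed 104; total 302.
{C}: service 239 + fixed 73 = 312
{A, C}: service 198 + fixed 177 = 375
{A, B, C}: Milton→A 38, Largo→A 28, Wirral→A 132. Service 198; fixed 336; total 534.
No other subset beats 302.

Open A only; minimum total cost 302.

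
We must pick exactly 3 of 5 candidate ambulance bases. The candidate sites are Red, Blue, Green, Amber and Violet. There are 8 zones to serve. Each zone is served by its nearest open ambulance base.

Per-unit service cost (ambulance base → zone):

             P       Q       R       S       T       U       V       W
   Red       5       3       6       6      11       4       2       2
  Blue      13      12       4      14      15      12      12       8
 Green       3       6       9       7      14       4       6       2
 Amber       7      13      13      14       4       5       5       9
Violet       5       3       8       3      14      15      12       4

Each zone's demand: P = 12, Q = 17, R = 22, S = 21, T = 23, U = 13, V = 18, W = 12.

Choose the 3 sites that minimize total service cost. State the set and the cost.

Choose Red, Amber and Violet; total service cost 510.

With exactly 3 open, each zone uses its cheapest among the chosen.
{Red, Amber, Violet}: P→Red 5·12=60, Q→Red 3·17=51, R→Red 6·22=132, S→Violet 3·21=63, T→Amber 4·23=92, U→Red 4·13=52, V→Red 2·18=36, W→Red 2·12=24. Service cost 510.
{Red, Blue, Amber}: service cost 529
{Red, Green, Amber}: service cost 549
Among all 10 size-3 choices, {Red, Amber, Violet} is lowest.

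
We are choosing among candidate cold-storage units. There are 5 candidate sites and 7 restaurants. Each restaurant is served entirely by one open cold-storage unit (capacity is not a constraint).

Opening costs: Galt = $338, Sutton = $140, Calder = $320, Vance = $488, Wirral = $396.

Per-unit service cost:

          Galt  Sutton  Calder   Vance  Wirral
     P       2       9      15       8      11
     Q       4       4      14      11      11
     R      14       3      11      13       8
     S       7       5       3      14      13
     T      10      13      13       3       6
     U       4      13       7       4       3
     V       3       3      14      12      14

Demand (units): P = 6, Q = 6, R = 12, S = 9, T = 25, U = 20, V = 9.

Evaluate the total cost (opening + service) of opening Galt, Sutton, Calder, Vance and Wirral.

Total cost: 1943

Each restaurant is assigned to its cheapest site among the open ones.
{Galt, Sutton, Calder, Vance, Wirral}: P→Galt 2·6=12, Q→Galt 4·6=24, R→Sutton 3·12=36, S→Calder 3·9=27, T→Vance 3·25=75, U→Wirral 3·20=60, V→Galt 3·9=27. Service 261; fixed 1682; total 1943.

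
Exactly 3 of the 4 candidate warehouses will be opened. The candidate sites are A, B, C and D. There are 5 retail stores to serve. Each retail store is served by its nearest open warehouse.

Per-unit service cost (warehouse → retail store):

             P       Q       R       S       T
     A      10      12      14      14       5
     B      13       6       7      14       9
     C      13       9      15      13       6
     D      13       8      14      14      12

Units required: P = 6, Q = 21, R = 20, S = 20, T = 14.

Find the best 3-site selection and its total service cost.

Choose A, B and C; total service cost 656.

With exactly 3 open, each retail store uses its cheapest among the chosen.
{A, B, C}: P→A 10·6=60, Q→B 6·21=126, R→B 7·20=140, S→C 13·20=260, T→A 5·14=70. Service cost 656.
{A, B, D}: service cost 676
{B, C, D}: service cost 688
Among all 4 size-3 choices, {A, B, C} is lowest.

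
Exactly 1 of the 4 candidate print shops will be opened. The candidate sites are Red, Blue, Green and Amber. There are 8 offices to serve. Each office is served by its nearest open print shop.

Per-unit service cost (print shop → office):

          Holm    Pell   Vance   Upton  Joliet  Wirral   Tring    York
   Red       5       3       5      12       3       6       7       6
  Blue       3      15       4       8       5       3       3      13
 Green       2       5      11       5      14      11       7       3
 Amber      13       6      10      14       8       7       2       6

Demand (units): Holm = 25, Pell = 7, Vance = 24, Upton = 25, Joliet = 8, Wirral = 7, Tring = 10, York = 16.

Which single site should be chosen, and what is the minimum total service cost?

With exactly 1 open, each office uses its cheapest among the chosen.
{Blue}: Holm→Blue 3·25=75, Pell→Blue 15·7=105, Vance→Blue 4·24=96, Upton→Blue 8·25=200, Joliet→Blue 5·8=40, Wirral→Blue 3·7=21, Tring→Blue 3·10=30, York→Blue 13·16=208. Service cost 775.
{Green}: service cost 781
{Red}: service cost 798
Among all 4 size-1 choices, {Blue} is lowest.

Choose Blue only; total service cost 775.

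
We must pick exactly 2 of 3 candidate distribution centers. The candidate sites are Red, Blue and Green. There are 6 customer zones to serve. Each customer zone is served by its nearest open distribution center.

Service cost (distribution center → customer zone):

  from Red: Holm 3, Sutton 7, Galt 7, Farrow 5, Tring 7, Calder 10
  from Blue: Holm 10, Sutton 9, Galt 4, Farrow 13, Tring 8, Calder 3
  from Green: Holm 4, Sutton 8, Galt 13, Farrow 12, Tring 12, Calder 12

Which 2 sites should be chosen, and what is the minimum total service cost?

With exactly 2 open, each customer zone uses its cheapest among the chosen.
{Red, Blue}: Holm→Red 3, Sutton→Red 7, Galt→Blue 4, Farrow→Red 5, Tring→Red 7, Calder→Blue 3. Service cost 29.
{Red, Green}: service cost 39
{Blue, Green}: service cost 39
Among all 3 size-2 choices, {Red, Blue} is lowest.

Choose Red and Blue; total service cost 29.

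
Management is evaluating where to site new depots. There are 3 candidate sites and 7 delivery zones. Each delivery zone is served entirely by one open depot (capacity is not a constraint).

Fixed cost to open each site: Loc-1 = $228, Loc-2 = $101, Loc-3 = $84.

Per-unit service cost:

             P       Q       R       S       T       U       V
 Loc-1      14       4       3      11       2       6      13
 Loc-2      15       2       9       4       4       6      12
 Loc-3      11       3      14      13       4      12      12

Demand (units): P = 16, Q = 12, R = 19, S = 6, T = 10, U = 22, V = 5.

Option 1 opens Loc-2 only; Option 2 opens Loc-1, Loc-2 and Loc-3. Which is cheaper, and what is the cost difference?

Option 1: {Loc-2}: P→Loc-2 15·16=240, Q→Loc-2 2·12=24, R→Loc-2 9·19=171, S→Loc-2 4·6=24, T→Loc-2 4·10=40, U→Loc-2 6·22=132, V→Loc-2 12·5=60. Service 691; fixed 101; total 792.
Option 2: {Loc-1, Loc-2, Loc-3}: P→Loc-3 11·16=176, Q→Loc-2 2·12=24, R→Loc-1 3·19=57, S→Loc-2 4·6=24, T→Loc-1 2·10=20, U→Loc-1 6·22=132, V→Loc-2 12·5=60. Service 493; fixed 413; total 906.
Difference: |792 − 906| = 114.

Option 1 is cheaper by 114.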